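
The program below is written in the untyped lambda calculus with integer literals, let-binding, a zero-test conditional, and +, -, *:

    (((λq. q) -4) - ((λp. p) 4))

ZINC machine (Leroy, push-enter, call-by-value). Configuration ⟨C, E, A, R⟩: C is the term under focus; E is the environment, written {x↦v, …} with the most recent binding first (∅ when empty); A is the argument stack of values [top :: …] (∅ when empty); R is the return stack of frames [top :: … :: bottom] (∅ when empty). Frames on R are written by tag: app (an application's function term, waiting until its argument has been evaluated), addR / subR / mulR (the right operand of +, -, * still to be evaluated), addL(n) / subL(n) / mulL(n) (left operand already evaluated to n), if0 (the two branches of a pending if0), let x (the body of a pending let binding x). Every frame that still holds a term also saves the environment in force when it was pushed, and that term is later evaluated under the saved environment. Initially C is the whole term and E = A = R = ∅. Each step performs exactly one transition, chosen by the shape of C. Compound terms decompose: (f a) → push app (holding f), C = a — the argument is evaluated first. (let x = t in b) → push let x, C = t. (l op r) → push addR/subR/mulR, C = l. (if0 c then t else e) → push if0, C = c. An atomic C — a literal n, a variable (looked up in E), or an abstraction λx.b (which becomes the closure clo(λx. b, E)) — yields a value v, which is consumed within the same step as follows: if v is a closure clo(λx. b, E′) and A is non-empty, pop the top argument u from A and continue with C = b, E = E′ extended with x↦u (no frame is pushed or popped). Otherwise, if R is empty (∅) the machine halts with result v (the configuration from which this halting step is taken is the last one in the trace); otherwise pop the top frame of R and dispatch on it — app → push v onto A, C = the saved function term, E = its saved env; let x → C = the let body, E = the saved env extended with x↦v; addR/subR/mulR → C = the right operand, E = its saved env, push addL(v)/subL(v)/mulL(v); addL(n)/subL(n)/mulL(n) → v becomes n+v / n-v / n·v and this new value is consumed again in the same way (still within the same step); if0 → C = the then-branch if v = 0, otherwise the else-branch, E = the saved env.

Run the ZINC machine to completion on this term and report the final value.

Answer: -8

Derivation:
[0] ⟨C=(((λq. q) -4) - ((λp. p) 4)); E=∅; A=∅; R=∅⟩
[1] ⟨C=((λq. q) -4); E=∅; A=∅; R=[subR]⟩
[2] ⟨C=-4; E=∅; A=∅; R=[app :: subR]⟩
[3] ⟨C=(λq. q); E=∅; A=[-4]; R=[subR]⟩
[4] ⟨C=q; E={q↦-4}; A=∅; R=[subR]⟩
[5] ⟨C=((λp. p) 4); E=∅; A=∅; R=[subL(-4)]⟩
[6] ⟨C=4; E=∅; A=∅; R=[app :: subL(-4)]⟩
[7] ⟨C=(λp. p); E=∅; A=[4]; R=[subL(-4)]⟩
[8] ⟨C=p; E={p↦4}; A=∅; R=[subL(-4)]⟩
→ final value -8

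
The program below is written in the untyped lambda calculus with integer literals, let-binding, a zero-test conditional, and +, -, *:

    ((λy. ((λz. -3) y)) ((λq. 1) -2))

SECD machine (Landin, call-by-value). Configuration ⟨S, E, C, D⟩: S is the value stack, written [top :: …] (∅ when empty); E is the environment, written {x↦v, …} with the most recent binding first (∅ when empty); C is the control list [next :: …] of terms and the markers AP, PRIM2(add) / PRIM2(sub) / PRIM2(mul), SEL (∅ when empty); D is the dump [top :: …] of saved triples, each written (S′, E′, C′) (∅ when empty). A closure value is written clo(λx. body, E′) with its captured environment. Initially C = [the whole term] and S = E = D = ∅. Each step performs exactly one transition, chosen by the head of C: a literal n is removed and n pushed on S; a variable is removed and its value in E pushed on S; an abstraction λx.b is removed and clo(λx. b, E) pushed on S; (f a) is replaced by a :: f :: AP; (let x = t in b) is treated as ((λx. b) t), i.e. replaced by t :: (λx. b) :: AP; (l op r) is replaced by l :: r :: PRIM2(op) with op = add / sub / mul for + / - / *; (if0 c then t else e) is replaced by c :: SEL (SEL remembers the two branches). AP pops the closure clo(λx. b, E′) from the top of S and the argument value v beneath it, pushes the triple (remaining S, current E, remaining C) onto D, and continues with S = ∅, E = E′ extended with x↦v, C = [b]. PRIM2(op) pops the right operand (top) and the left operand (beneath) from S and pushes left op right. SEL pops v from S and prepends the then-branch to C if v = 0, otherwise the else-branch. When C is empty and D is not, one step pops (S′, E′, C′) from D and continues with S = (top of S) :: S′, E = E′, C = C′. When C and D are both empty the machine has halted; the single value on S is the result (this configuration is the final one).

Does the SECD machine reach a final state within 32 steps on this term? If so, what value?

Answer: -3

Execution trace:
t=0: ⟨S=∅; E=∅; C=[((λy. ((λz. -3) y)) ((λq. 1) -2))]; D=∅⟩
t=1: ⟨S=∅; E=∅; C=[((λq. 1) -2) :: (λy. ((λz. -3) y)) :: AP]; D=∅⟩
t=2: ⟨S=∅; E=∅; C=[-2 :: (λq. 1) :: AP :: (λy. ((λz. -3) y)) :: AP]; D=∅⟩
t=3: ⟨S=[-2]; E=∅; C=[(λq. 1) :: AP :: (λy. ((λz. -3) y)) :: AP]; D=∅⟩
t=4: ⟨S=[clo(λq. 1, ∅) :: -2]; E=∅; C=[AP :: (λy. ((λz. -3) y)) :: AP]; D=∅⟩
t=5: ⟨S=∅; E={q↦-2}; C=[1]; D=[(∅, ∅, [(λy. ((λz. -3) y)) :: AP])]⟩
t=6: ⟨S=[1]; E={q↦-2}; C=∅; D=[(∅, ∅, [(λy. ((λz. -3) y)) :: AP])]⟩
t=7: ⟨S=[1]; E=∅; C=[(λy. ((λz. -3) y)) :: AP]; D=∅⟩
t=8: ⟨S=[clo(λy. ((λz. -3) y), ∅) :: 1]; E=∅; C=[AP]; D=∅⟩
t=9: ⟨S=∅; E={y↦1}; C=[((λz. -3) y)]; D=[(∅, ∅, ∅)]⟩
t=10: ⟨S=∅; E={y↦1}; C=[y :: (λz. -3) :: AP]; D=[(∅, ∅, ∅)]⟩
t=11: ⟨S=[1]; E={y↦1}; C=[(λz. -3) :: AP]; D=[(∅, ∅, ∅)]⟩
t=12: ⟨S=[clo(λz. -3, {y↦1}) :: 1]; E={y↦1}; C=[AP]; D=[(∅, ∅, ∅)]⟩
t=13: ⟨S=∅; E={z↦1, y↦1}; C=[-3]; D=[(∅, {y↦1}, ∅) :: (∅, ∅, ∅)]⟩
t=14: ⟨S=[-3]; E={z↦1, y↦1}; C=∅; D=[(∅, {y↦1}, ∅) :: (∅, ∅, ∅)]⟩
t=15: ⟨S=[-3]; E={y↦1}; C=∅; D=[(∅, ∅, ∅)]⟩
t=16: ⟨S=[-3]; E=∅; C=∅; D=∅⟩
→ final value -3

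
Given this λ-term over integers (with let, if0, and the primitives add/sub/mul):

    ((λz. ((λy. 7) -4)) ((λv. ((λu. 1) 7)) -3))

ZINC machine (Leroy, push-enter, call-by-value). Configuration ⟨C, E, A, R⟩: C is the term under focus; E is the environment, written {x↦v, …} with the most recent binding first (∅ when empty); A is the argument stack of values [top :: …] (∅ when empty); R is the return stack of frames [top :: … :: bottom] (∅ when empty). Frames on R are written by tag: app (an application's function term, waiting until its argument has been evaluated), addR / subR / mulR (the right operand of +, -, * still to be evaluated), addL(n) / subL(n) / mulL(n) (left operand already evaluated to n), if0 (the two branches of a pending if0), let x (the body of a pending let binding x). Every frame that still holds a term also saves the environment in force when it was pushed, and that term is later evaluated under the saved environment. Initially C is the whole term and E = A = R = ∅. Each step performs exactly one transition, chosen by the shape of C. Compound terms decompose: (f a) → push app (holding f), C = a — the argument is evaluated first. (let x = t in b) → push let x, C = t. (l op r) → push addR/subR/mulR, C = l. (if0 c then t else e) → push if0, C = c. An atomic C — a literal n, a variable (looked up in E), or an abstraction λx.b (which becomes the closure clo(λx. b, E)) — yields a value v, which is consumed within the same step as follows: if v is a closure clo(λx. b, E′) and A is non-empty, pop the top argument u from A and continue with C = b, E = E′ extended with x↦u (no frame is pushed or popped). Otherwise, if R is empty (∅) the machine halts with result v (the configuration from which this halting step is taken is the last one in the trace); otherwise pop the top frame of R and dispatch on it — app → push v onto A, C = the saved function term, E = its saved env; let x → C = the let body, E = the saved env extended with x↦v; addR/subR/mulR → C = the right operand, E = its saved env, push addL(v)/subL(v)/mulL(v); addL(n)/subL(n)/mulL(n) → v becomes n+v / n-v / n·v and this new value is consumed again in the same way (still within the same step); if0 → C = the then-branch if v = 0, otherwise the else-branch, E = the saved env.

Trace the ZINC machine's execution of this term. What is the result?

step 0: [C=((λz. ((λy. 7) -4)) ((λv. ((λu. 1) 7)) -3)) | E=∅ | A=∅ | R=∅]
step 1: [C=((λv. ((λu. 1) 7)) -3) | E=∅ | A=∅ | R=[app]]
step 2: [C=-3 | E=∅ | A=∅ | R=[app :: app]]
step 3: [C=(λv. ((λu. 1) 7)) | E=∅ | A=[-3] | R=[app]]
step 4: [C=((λu. 1) 7) | E={v↦-3} | A=∅ | R=[app]]
step 5: [C=7 | E={v↦-3} | A=∅ | R=[app :: app]]
step 6: [C=(λu. 1) | E={v↦-3} | A=[7] | R=[app]]
step 7: [C=1 | E={u↦7, v↦-3} | A=∅ | R=[app]]
step 8: [C=(λz. ((λy. 7) -4)) | E=∅ | A=[1] | R=∅]
step 9: [C=((λy. 7) -4) | E={z↦1} | A=∅ | R=∅]
step 10: [C=-4 | E={z↦1} | A=∅ | R=[app]]
step 11: [C=(λy. 7) | E={z↦1} | A=[-4] | R=∅]
step 12: [C=7 | E={y↦-4, z↦1} | A=∅ | R=∅]
→ final value 7

Answer: 7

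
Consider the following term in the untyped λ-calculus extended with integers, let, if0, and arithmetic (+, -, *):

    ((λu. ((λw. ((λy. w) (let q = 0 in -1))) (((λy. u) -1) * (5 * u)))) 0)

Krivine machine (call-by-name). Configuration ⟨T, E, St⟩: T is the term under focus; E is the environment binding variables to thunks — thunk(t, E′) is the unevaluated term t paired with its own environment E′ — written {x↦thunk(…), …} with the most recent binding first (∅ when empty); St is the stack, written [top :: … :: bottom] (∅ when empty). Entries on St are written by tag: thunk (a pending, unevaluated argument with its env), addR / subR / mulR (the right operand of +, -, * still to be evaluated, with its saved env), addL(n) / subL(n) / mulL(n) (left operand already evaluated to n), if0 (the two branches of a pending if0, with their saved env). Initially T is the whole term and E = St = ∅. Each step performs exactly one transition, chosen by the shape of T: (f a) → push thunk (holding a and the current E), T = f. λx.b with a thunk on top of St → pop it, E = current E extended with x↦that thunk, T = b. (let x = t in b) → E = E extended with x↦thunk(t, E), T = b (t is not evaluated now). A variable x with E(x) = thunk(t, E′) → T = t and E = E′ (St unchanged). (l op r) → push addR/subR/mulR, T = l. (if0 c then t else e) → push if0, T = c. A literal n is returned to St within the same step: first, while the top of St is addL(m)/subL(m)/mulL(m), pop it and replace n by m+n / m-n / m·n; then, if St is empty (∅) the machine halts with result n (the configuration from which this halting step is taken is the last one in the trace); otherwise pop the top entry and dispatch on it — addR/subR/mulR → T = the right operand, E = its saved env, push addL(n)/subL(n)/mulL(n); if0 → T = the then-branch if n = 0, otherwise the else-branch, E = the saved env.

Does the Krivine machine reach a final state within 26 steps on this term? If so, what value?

t=0: [T=((λu. ((λw. ((λy. w) (let q = 0 in -1))) (((λy. u) -1) * (5 * u)))) 0) | E=∅ | St=∅]
t=1: [T=(λu. ((λw. ((λy. w) (let q = 0 in -1))) (((λy. u) -1) * (5 * u)))) | E=∅ | St=[thunk]]
t=2: [T=((λw. ((λy. w) (let q = 0 in -1))) (((λy. u) -1) * (5 * u))) | E={u↦thunk(0, ∅)} | St=∅]
t=3: [T=(λw. ((λy. w) (let q = 0 in -1))) | E={u↦thunk(0, ∅)} | St=[thunk]]
t=4: [T=((λy. w) (let q = 0 in -1)) | E={w↦thunk((((λy. u) -1) * (5 * u)), {u↦thunk(0, ∅)}), u↦thunk(0, ∅)} | St=∅]
t=5: [T=(λy. w) | E={w↦thunk((((λy. u) -1) * (5 * u)), {u↦thunk(0, ∅)}), u↦thunk(0, ∅)} | St=[thunk]]
t=6: [T=w | E={y↦thunk((let q = 0 in -1), {w↦thunk((((λy. u) -1) * (5 * u)), {u↦thunk(0, ∅)}), u↦thunk(0, ∅)}), w↦thunk((((λy. u) -1) * (5 * u)), {u↦thunk(0, ∅)}), u↦thunk(0, ∅)} | St=∅]
t=7: [T=(((λy. u) -1) * (5 * u)) | E={u↦thunk(0, ∅)} | St=∅]
t=8: [T=((λy. u) -1) | E={u↦thunk(0, ∅)} | St=[mulR]]
t=9: [T=(λy. u) | E={u↦thunk(0, ∅)} | St=[thunk :: mulR]]
t=10: [T=u | E={y↦thunk(-1, {u↦thunk(0, ∅)}), u↦thunk(0, ∅)} | St=[mulR]]
t=11: [T=0 | E=∅ | St=[mulR]]
t=12: [T=(5 * u) | E={u↦thunk(0, ∅)} | St=[mulL(0)]]
t=13: [T=5 | E={u↦thunk(0, ∅)} | St=[mulR :: mulL(0)]]
t=14: [T=u | E={u↦thunk(0, ∅)} | St=[mulL(5) :: mulL(0)]]
t=15: [T=0 | E=∅ | St=[mulL(5) :: mulL(0)]]
→ final value 0

Answer: 0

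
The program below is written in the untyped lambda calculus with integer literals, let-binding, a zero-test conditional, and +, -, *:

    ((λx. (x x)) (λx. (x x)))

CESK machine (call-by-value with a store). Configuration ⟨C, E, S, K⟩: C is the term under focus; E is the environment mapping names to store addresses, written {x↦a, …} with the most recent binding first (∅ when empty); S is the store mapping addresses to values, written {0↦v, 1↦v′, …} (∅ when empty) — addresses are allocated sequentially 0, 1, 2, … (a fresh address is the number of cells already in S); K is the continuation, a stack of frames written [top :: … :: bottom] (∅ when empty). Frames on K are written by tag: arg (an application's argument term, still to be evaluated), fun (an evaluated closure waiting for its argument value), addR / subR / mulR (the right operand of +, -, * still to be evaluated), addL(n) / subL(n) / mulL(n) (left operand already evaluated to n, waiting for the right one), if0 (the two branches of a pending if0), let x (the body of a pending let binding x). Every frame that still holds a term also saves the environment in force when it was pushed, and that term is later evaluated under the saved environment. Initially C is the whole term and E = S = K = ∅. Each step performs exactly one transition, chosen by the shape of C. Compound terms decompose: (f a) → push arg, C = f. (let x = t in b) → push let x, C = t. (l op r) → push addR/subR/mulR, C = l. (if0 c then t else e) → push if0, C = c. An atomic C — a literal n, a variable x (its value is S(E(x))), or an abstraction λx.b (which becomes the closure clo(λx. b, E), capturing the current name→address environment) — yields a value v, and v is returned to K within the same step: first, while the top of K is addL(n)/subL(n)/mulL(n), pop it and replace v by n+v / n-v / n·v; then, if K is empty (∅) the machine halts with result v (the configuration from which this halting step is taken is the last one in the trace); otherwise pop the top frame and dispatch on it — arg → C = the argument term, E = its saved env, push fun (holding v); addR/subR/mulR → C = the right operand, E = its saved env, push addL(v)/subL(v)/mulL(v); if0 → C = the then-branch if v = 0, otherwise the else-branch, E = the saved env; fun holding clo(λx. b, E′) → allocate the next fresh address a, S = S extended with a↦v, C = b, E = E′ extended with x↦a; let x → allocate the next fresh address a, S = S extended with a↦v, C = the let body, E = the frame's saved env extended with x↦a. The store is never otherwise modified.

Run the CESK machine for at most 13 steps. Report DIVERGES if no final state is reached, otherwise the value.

Answer: DIVERGES (no final state within 13 steps)

Machine steps:
[0] <C=((λx. (x x)) (λx. (x x))), E=∅, S=∅, K=∅>
[1] <C=(λx. (x x)), E=∅, S=∅, K=[arg]>
[2] <C=(λx. (x x)), E=∅, S=∅, K=[fun]>
[3] <C=(x x), E={x↦0}, S={0↦clo(λx. (x x), ∅)}, K=∅>
[4] <C=x, E={x↦0}, S={0↦clo(λx. (x x), ∅)}, K=[arg]>
[5] <C=x, E={x↦0}, S={0↦clo(λx. (x x), ∅)}, K=[fun]>
[6] <C=(x x), E={x↦1}, S={0↦clo(λx. (x x), ∅), 1↦clo(λx. (x x), ∅)}, K=∅>
[7] <C=x, E={x↦1}, S={0↦clo(λx. (x x), ∅), 1↦clo(λx. (x x), ∅)}, K=[arg]>
[8] <C=x, E={x↦1}, S={0↦clo(λx. (x x), ∅), 1↦clo(λx. (x x), ∅)}, K=[fun]>
[9] <C=(x x), E={x↦2}, S={0↦clo(λx. (x x), ∅), 1↦clo(λx. (x x), ∅), 2↦clo(λx. (x x), ∅)}, K=∅>
[10] <C=x, E={x↦2}, S={0↦clo(λx. (x x), ∅), 1↦clo(λx. (x x), ∅), 2↦clo(λx. (x x), ∅)}, K=[arg]>
[11] <C=x, E={x↦2}, S={0↦clo(λx. (x x), ∅), 1↦clo(λx. (x x), ∅), 2↦clo(λx. (x x), ∅)}, K=[fun]>
[12] <C=(x x), E={x↦3}, S={0↦clo(λx. (x x), ∅), 1↦clo(λx. (x x), ∅), 2↦clo(λx. (x x), ∅), 3↦clo(λx. (x x), ∅)}, K=∅>
[13] <C=x, E={x↦3}, S={0↦clo(λx. (x x), ∅), 1↦clo(λx. (x x), ∅), 2↦clo(λx. (x x), ∅), 3↦clo(λx. (x x), ∅)}, K=[arg]>
→ 13 transitions taken and the configuration is still not final: no result within 13 steps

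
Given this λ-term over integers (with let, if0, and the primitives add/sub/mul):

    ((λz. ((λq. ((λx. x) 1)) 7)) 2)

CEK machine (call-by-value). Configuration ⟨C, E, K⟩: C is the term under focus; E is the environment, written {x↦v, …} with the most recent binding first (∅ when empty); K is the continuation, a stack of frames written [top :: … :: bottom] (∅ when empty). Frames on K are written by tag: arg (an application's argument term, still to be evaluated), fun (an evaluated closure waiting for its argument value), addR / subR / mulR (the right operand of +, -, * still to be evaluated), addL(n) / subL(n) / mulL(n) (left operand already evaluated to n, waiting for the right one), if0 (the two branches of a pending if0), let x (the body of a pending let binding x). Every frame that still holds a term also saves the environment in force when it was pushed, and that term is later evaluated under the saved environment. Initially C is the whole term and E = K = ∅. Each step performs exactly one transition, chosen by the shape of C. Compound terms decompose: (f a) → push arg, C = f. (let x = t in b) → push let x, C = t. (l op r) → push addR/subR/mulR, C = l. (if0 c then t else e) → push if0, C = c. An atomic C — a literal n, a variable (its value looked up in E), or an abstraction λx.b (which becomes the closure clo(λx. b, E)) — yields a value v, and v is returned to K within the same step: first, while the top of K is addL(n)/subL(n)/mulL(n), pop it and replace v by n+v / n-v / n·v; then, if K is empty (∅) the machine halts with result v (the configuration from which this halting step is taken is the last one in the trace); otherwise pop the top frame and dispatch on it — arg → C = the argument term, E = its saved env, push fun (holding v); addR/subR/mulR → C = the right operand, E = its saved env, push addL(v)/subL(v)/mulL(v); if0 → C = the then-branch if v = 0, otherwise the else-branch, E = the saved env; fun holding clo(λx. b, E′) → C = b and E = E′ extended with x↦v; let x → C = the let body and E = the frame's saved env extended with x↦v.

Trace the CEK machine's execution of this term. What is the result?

0. [C=((λz. ((λq. ((λx. x) 1)) 7)) 2) | E=∅ | K=∅]
1. [C=(λz. ((λq. ((λx. x) 1)) 7)) | E=∅ | K=[arg]]
2. [C=2 | E=∅ | K=[fun]]
3. [C=((λq. ((λx. x) 1)) 7) | E={z↦2} | K=∅]
4. [C=(λq. ((λx. x) 1)) | E={z↦2} | K=[arg]]
5. [C=7 | E={z↦2} | K=[fun]]
6. [C=((λx. x) 1) | E={q↦7, z↦2} | K=∅]
7. [C=(λx. x) | E={q↦7, z↦2} | K=[arg]]
8. [C=1 | E={q↦7, z↦2} | K=[fun]]
9. [C=x | E={x↦1, q↦7, z↦2} | K=∅]
→ final value 1

Answer: 1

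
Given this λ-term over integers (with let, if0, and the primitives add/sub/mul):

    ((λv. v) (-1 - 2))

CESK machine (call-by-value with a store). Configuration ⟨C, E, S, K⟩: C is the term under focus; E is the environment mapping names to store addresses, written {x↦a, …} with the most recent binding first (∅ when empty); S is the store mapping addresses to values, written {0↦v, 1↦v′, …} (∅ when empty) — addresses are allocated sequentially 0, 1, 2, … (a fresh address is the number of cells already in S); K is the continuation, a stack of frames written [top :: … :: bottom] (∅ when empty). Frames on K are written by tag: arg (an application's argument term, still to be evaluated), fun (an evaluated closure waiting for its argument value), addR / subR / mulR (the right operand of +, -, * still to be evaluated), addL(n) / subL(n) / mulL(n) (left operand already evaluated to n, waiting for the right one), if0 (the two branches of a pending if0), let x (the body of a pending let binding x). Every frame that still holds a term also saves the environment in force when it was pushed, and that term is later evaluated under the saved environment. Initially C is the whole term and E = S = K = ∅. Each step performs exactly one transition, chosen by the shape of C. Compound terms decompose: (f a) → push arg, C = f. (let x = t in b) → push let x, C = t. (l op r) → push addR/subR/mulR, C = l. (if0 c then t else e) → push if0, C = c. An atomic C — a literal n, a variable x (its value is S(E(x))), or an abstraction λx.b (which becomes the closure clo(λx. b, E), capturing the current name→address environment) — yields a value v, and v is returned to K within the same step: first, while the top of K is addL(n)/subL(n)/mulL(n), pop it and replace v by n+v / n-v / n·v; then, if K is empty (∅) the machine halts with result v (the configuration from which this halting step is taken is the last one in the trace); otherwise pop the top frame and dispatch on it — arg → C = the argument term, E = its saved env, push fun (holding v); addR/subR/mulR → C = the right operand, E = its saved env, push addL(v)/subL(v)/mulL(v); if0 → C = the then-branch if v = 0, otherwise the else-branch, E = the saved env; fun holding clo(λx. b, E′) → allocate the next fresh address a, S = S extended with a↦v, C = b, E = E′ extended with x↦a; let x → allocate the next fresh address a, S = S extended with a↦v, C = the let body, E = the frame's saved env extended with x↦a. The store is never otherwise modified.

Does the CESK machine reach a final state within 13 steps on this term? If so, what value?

Answer: -3

Execution trace:
step 0: ⟨C=((λv. v) (-1 - 2)); E=∅; S=∅; K=∅⟩
step 1: ⟨C=(λv. v); E=∅; S=∅; K=[arg]⟩
step 2: ⟨C=(-1 - 2); E=∅; S=∅; K=[fun]⟩
step 3: ⟨C=-1; E=∅; S=∅; K=[subR :: fun]⟩
step 4: ⟨C=2; E=∅; S=∅; K=[subL(-1) :: fun]⟩
step 5: ⟨C=v; E={v↦0}; S={0↦-3}; K=∅⟩
→ final value -3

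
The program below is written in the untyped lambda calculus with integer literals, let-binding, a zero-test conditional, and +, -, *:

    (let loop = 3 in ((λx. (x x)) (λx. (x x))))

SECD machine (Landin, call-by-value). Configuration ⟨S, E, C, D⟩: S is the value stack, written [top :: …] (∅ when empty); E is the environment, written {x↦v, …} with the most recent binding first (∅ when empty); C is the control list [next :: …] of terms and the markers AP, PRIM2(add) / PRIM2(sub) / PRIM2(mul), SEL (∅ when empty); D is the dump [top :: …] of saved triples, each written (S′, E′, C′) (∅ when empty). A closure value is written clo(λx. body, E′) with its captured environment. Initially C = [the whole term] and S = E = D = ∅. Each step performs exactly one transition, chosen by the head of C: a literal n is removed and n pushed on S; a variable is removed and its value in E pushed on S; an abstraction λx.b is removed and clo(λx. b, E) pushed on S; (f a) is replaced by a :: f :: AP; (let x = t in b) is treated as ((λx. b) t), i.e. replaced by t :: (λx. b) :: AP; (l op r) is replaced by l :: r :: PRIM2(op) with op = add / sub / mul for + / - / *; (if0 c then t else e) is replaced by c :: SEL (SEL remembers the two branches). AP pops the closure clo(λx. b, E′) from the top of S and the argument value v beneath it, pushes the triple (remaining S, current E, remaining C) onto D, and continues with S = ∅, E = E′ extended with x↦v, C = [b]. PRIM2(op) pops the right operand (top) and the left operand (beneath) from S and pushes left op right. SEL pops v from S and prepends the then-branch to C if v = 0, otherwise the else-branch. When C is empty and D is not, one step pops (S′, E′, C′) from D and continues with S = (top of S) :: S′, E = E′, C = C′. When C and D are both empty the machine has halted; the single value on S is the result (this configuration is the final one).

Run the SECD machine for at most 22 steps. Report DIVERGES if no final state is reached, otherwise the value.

Answer: DIVERGES (no final state within 22 steps)

Machine steps:
t=0: [S=∅ | E=∅ | C=[(let loop = 3 in ((λx. (x x)) (λx. (x x))))] | D=∅]
t=1: [S=∅ | E=∅ | C=[3 :: (λloop. ((λx. (x x)) (λx. (x x)))) :: AP] | D=∅]
t=2: [S=[3] | E=∅ | C=[(λloop. ((λx. (x x)) (λx. (x x)))) :: AP] | D=∅]
t=3: [S=[clo(λloop. ((λx. (x x)) (λx. (x x))), ∅) :: 3] | E=∅ | C=[AP] | D=∅]
t=4: [S=∅ | E={loop↦3} | C=[((λx. (x x)) (λx. (x x)))] | D=[(∅, ∅, ∅)]]
t=5: [S=∅ | E={loop↦3} | C=[(λx. (x x)) :: (λx. (x x)) :: AP] | D=[(∅, ∅, ∅)]]
t=6: [S=[clo(λx. (x x), {loop↦3})] | E={loop↦3} | C=[(λx. (x x)) :: AP] | D=[(∅, ∅, ∅)]]
t=7: [S=[clo(λx. (x x), {loop↦3}) :: clo(λx. (x x), {loop↦3})] | E={loop↦3} | C=[AP] | D=[(∅, ∅, ∅)]]
t=8: [S=∅ | E={x↦clo(λx. (x x), {loop↦3}), loop↦3} | C=[(x x)] | D=[(∅, {loop↦3}, ∅) :: (∅, ∅, ∅)]]
t=9: [S=∅ | E={x↦clo(λx. (x x), {loop↦3}), loop↦3} | C=[x :: x :: AP] | D=[(∅, {loop↦3}, ∅) :: (∅, ∅, ∅)]]
t=10: [S=[clo(λx. (x x), {loop↦3})] | E={x↦clo(λx. (x x), {loop↦3}), loop↦3} | C=[x :: AP] | D=[(∅, {loop↦3}, ∅) :: (∅, ∅, ∅)]]
t=11: [S=[clo(λx. (x x), {loop↦3}) :: clo(λx. (x x), {loop↦3})] | E={x↦clo(λx. (x x), {loop↦3}), loop↦3} | C=[AP] | D=[(∅, {loop↦3}, ∅) :: (∅, ∅, ∅)]]
t=12: [S=∅ | E={x↦clo(λx. (x x), {loop↦3}), loop↦3} | C=[(x x)] | D=[(∅, {x↦clo(λx. (x x), {loop↦3}), loop↦3}, ∅) :: (∅, {loop↦3}, ∅) :: (∅, ∅, ∅)]]
t=13: [S=∅ | E={x↦clo(λx. (x x), {loop↦3}), loop↦3} | C=[x :: x :: AP] | D=[(∅, {x↦clo(λx. (x x), {loop↦3}), loop↦3}, ∅) :: (∅, {loop↦3}, ∅) :: (∅, ∅, ∅)]]
t=14: [S=[clo(λx. (x x), {loop↦3})] | E={x↦clo(λx. (x x), {loop↦3}), loop↦3} | C=[x :: AP] | D=[(∅, {x↦clo(λx. (x x), {loop↦3}), loop↦3}, ∅) :: (∅, {loop↦3}, ∅) :: (∅, ∅, ∅)]]
t=15: [S=[clo(λx. (x x), {loop↦3}) :: clo(λx. (x x), {loop↦3})] | E={x↦clo(λx. (x x), {loop↦3}), loop↦3} | C=[AP] | D=[(∅, {x↦clo(λx. (x x), {loop↦3}), loop↦3}, ∅) :: (∅, {loop↦3}, ∅) :: (∅, ∅, ∅)]]
t=16: [S=∅ | E={x↦clo(λx. (x x), {loop↦3}), loop↦3} | C=[(x x)] | D=[(∅, {x↦clo(λx. (x x), {loop↦3}), loop↦3}, ∅) :: (∅, {x↦clo(λx. (x x), {loop↦3}), loop↦3}, ∅) :: (∅, {loop↦3}, ∅) :: (∅, ∅, ∅)]]
t=17: [S=∅ | E={x↦clo(λx. (x x), {loop↦3}), loop↦3} | C=[x :: x :: AP] | D=[(∅, {x↦clo(λx. (x x), {loop↦3}), loop↦3}, ∅) :: (∅, {x↦clo(λx. (x x), {loop↦3}), loop↦3}, ∅) :: (∅, {loop↦3}, ∅) :: (∅, ∅, ∅)]]
t=18: [S=[clo(λx. (x x), {loop↦3})] | E={x↦clo(λx. (x x), {loop↦3}), loop↦3} | C=[x :: AP] | D=[(∅, {x↦clo(λx. (x x), {loop↦3}), loop↦3}, ∅) :: (∅, {x↦clo(λx. (x x), {loop↦3}), loop↦3}, ∅) :: (∅, {loop↦3}, ∅) :: (∅, ∅, ∅)]]
t=19: [S=[clo(λx. (x x), {loop↦3}) :: clo(λx. (x x), {loop↦3})] | E={x↦clo(λx. (x x), {loop↦3}), loop↦3} | C=[AP] | D=[(∅, {x↦clo(λx. (x x), {loop↦3}), loop↦3}, ∅) :: (∅, {x↦clo(λx. (x x), {loop↦3}), loop↦3}, ∅) :: (∅, {loop↦3}, ∅) :: (∅, ∅, ∅)]]
t=20: [S=∅ | E={x↦clo(λx. (x x), {loop↦3}), loop↦3} | C=[(x x)] | D=[(∅, {x↦clo(λx. (x x), {loop↦3}), loop↦3}, ∅) :: (∅, {x↦clo(λx. (x x), {loop↦3}), loop↦3}, ∅) :: (∅, {x↦clo(λx. (x x), {loop↦3}), loop↦3}, ∅) :: (∅, {loop↦3}, ∅) :: (∅, ∅, ∅)]]
t=21: [S=∅ | E={x↦clo(λx. (x x), {loop↦3}), loop↦3} | C=[x :: x :: AP] | D=[(∅, {x↦clo(λx. (x x), {loop↦3}), loop↦3}, ∅) :: (∅, {x↦clo(λx. (x x), {loop↦3}), loop↦3}, ∅) :: (∅, {x↦clo(λx. (x x), {loop↦3}), loop↦3}, ∅) :: (∅, {loop↦3}, ∅) :: (∅, ∅, ∅)]]
t=22: [S=[clo(λx. (x x), {loop↦3})] | E={x↦clo(λx. (x x), {loop↦3}), loop↦3} | C=[x :: AP] | D=[(∅, {x↦clo(λx. (x x), {loop↦3}), loop↦3}, ∅) :: (∅, {x↦clo(λx. (x x), {loop↦3}), loop↦3}, ∅) :: (∅, {x↦clo(λx. (x x), {loop↦3}), loop↦3}, ∅) :: (∅, {loop↦3}, ∅) :: (∅, ∅, ∅)]]
→ 22 transitions taken and the configuration is still not final: no result within 22 steps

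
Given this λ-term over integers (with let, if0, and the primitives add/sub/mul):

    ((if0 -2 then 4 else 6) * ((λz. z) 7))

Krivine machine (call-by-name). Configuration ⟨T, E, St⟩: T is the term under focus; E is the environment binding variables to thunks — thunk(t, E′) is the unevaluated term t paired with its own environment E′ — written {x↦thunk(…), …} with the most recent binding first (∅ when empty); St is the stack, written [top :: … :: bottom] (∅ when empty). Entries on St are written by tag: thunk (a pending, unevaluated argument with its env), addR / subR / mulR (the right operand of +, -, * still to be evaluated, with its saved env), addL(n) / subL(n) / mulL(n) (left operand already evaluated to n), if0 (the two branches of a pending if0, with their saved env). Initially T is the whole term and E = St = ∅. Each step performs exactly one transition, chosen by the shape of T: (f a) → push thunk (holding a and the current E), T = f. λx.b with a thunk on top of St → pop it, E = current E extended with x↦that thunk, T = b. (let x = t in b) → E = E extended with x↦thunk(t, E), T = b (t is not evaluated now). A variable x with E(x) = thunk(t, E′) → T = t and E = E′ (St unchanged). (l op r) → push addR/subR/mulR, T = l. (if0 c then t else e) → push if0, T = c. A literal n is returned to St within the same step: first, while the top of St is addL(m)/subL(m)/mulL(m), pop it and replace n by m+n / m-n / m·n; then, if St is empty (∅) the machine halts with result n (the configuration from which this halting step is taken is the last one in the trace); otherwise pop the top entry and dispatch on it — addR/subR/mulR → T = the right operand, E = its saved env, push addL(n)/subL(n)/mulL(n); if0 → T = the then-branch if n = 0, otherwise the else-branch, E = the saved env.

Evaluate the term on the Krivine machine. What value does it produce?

0. <T=((if0 -2 then 4 else 6) * ((λz. z) 7)), E=∅, St=∅>
1. <T=(if0 -2 then 4 else 6), E=∅, St=[mulR]>
2. <T=-2, E=∅, St=[if0 :: mulR]>
3. <T=6, E=∅, St=[mulR]>
4. <T=((λz. z) 7), E=∅, St=[mulL(6)]>
5. <T=(λz. z), E=∅, St=[thunk :: mulL(6)]>
6. <T=z, E={z↦thunk(7, ∅)}, St=[mulL(6)]>
7. <T=7, E=∅, St=[mulL(6)]>
→ final value 42

Answer: 42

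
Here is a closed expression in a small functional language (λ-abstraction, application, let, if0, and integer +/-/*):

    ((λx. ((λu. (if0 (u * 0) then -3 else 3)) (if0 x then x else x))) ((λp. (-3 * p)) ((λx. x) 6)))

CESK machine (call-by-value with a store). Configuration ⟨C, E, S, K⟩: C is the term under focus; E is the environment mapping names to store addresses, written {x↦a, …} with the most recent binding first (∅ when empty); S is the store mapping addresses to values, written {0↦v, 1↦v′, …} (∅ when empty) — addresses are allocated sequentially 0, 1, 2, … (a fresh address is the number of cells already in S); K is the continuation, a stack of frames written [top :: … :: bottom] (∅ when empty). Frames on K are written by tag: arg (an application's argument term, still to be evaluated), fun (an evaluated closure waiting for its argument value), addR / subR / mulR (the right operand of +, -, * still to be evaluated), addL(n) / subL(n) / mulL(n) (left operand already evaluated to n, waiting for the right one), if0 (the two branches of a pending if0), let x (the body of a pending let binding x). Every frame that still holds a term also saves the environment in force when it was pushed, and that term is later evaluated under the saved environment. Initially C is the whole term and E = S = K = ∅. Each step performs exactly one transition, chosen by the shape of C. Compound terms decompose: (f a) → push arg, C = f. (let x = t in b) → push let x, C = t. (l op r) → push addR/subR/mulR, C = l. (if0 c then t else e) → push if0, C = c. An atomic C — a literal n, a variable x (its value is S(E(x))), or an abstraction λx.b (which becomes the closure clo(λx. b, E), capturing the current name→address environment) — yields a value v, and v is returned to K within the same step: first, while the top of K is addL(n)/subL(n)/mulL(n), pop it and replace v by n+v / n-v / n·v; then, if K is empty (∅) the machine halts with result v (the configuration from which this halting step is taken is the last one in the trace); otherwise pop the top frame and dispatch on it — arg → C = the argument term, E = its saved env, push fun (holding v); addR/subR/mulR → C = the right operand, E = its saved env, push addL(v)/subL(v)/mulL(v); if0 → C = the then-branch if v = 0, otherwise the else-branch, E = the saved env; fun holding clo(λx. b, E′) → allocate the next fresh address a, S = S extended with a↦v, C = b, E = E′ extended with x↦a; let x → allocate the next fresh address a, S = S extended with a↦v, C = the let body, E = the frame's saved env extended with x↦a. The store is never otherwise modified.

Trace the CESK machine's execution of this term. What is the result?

Answer: -3

Machine steps:
[0] [C=((λx. ((λu. (if0 (u * 0) then -3 else 3)) (if0 x then x else x))) ((λp. (-3 * p)) ((λx. x) 6))) | E=∅ | S=∅ | K=∅]
[1] [C=(λx. ((λu. (if0 (u * 0) then -3 else 3)) (if0 x then x else x))) | E=∅ | S=∅ | K=[arg]]
[2] [C=((λp. (-3 * p)) ((λx. x) 6)) | E=∅ | S=∅ | K=[fun]]
[3] [C=(λp. (-3 * p)) | E=∅ | S=∅ | K=[arg :: fun]]
[4] [C=((λx. x) 6) | E=∅ | S=∅ | K=[fun :: fun]]
[5] [C=(λx. x) | E=∅ | S=∅ | K=[arg :: fun :: fun]]
[6] [C=6 | E=∅ | S=∅ | K=[fun :: fun :: fun]]
[7] [C=x | E={x↦0} | S={0↦6} | K=[fun :: fun]]
[8] [C=(-3 * p) | E={p↦1} | S={0↦6, 1↦6} | K=[fun]]
[9] [C=-3 | E={p↦1} | S={0↦6, 1↦6} | K=[mulR :: fun]]
[10] [C=p | E={p↦1} | S={0↦6, 1↦6} | K=[mulL(-3) :: fun]]
[11] [C=((λu. (if0 (u * 0) then -3 else 3)) (if0 x then x else x)) | E={x↦2} | S={0↦6, 1↦6, 2↦-18} | K=∅]
[12] [C=(λu. (if0 (u * 0) then -3 else 3)) | E={x↦2} | S={0↦6, 1↦6, 2↦-18} | K=[arg]]
[13] [C=(if0 x then x else x) | E={x↦2} | S={0↦6, 1↦6, 2↦-18} | K=[fun]]
[14] [C=x | E={x↦2} | S={0↦6, 1↦6, 2↦-18} | K=[if0 :: fun]]
[15] [C=x | E={x↦2} | S={0↦6, 1↦6, 2↦-18} | K=[fun]]
[16] [C=(if0 (u * 0) then -3 else 3) | E={u↦3, x↦2} | S={0↦6, 1↦6, 2↦-18, 3↦-18} | K=∅]
[17] [C=(u * 0) | E={u↦3, x↦2} | S={0↦6, 1↦6, 2↦-18, 3↦-18} | K=[if0]]
[18] [C=u | E={u↦3, x↦2} | S={0↦6, 1↦6, 2↦-18, 3↦-18} | K=[mulR :: if0]]
[19] [C=0 | E={u↦3, x↦2} | S={0↦6, 1↦6, 2↦-18, 3↦-18} | K=[mulL(-18) :: if0]]
[20] [C=-3 | E={u↦3, x↦2} | S={0↦6, 1↦6, 2↦-18, 3↦-18} | K=∅]
→ final value -3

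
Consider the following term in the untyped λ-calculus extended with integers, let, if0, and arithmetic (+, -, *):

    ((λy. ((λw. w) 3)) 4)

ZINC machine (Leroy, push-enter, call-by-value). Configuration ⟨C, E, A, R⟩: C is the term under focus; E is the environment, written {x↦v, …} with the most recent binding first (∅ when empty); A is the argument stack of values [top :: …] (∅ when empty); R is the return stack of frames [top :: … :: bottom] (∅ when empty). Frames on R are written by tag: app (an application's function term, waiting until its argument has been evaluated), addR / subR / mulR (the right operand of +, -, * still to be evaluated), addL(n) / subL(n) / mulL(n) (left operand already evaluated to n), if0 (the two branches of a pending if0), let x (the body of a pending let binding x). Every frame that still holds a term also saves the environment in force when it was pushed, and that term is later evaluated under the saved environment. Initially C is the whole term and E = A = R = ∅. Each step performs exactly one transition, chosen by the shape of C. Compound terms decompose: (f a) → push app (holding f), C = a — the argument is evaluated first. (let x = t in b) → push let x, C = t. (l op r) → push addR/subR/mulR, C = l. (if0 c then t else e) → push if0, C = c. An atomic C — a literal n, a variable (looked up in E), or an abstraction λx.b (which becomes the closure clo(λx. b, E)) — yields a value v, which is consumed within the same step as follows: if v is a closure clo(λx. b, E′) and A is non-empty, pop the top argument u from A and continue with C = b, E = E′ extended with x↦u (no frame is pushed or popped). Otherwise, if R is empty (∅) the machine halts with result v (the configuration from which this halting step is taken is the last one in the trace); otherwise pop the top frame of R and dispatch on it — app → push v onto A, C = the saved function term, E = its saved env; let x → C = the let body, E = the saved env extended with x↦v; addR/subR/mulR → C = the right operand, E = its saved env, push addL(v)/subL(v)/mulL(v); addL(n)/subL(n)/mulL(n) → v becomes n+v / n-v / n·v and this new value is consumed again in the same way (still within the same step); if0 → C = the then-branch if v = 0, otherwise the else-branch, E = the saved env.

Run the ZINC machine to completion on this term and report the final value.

Answer: 3

Execution trace:
t=0: <C=((λy. ((λw. w) 3)) 4), E=∅, A=∅, R=∅>
t=1: <C=4, E=∅, A=∅, R=[app]>
t=2: <C=(λy. ((λw. w) 3)), E=∅, A=[4], R=∅>
t=3: <C=((λw. w) 3), E={y↦4}, A=∅, R=∅>
t=4: <C=3, E={y↦4}, A=∅, R=[app]>
t=5: <C=(λw. w), E={y↦4}, A=[3], R=∅>
t=6: <C=w, E={w↦3, y↦4}, A=∅, R=∅>
→ final value 3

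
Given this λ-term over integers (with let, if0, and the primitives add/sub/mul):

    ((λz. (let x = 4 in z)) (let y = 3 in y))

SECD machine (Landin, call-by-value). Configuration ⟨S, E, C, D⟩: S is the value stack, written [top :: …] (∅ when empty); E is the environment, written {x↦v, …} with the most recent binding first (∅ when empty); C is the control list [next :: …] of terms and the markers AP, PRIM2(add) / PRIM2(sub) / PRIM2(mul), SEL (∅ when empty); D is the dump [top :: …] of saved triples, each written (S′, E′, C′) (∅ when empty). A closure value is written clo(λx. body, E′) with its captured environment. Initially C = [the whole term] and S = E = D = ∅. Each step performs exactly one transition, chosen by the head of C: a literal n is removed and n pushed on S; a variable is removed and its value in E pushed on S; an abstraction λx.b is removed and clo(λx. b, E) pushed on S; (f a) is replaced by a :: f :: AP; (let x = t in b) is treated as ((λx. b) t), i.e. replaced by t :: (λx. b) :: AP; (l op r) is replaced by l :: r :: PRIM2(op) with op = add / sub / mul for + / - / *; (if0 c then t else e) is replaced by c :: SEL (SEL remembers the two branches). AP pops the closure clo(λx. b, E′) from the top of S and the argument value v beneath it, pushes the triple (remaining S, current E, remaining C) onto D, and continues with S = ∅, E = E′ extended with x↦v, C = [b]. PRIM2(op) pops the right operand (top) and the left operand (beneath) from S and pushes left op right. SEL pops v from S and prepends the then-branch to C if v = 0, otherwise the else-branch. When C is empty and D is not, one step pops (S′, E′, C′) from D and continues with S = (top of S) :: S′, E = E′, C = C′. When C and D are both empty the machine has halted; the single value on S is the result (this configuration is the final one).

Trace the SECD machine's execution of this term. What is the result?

t=0: [S=∅ | E=∅ | C=[((λz. (let x = 4 in z)) (let y = 3 in y))] | D=∅]
t=1: [S=∅ | E=∅ | C=[(let y = 3 in y) :: (λz. (let x = 4 in z)) :: AP] | D=∅]
t=2: [S=∅ | E=∅ | C=[3 :: (λy. y) :: AP :: (λz. (let x = 4 in z)) :: AP] | D=∅]
t=3: [S=[3] | E=∅ | C=[(λy. y) :: AP :: (λz. (let x = 4 in z)) :: AP] | D=∅]
t=4: [S=[clo(λy. y, ∅) :: 3] | E=∅ | C=[AP :: (λz. (let x = 4 in z)) :: AP] | D=∅]
t=5: [S=∅ | E={y↦3} | C=[y] | D=[(∅, ∅, [(λz. (let x = 4 in z)) :: AP])]]
t=6: [S=[3] | E={y↦3} | C=∅ | D=[(∅, ∅, [(λz. (let x = 4 in z)) :: AP])]]
t=7: [S=[3] | E=∅ | C=[(λz. (let x = 4 in z)) :: AP] | D=∅]
t=8: [S=[clo(λz. (let x = 4 in z), ∅) :: 3] | E=∅ | C=[AP] | D=∅]
t=9: [S=∅ | E={z↦3} | C=[(let x = 4 in z)] | D=[(∅, ∅, ∅)]]
t=10: [S=∅ | E={z↦3} | C=[4 :: (λx. z) :: AP] | D=[(∅, ∅, ∅)]]
t=11: [S=[4] | E={z↦3} | C=[(λx. z) :: AP] | D=[(∅, ∅, ∅)]]
t=12: [S=[clo(λx. z, {z↦3}) :: 4] | E={z↦3} | C=[AP] | D=[(∅, ∅, ∅)]]
t=13: [S=∅ | E={x↦4, z↦3} | C=[z] | D=[(∅, {z↦3}, ∅) :: (∅, ∅, ∅)]]
t=14: [S=[3] | E={x↦4, z↦3} | C=∅ | D=[(∅, {z↦3}, ∅) :: (∅, ∅, ∅)]]
t=15: [S=[3] | E={z↦3} | C=∅ | D=[(∅, ∅, ∅)]]
t=16: [S=[3] | E=∅ | C=∅ | D=∅]
→ final value 3

Answer: 3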